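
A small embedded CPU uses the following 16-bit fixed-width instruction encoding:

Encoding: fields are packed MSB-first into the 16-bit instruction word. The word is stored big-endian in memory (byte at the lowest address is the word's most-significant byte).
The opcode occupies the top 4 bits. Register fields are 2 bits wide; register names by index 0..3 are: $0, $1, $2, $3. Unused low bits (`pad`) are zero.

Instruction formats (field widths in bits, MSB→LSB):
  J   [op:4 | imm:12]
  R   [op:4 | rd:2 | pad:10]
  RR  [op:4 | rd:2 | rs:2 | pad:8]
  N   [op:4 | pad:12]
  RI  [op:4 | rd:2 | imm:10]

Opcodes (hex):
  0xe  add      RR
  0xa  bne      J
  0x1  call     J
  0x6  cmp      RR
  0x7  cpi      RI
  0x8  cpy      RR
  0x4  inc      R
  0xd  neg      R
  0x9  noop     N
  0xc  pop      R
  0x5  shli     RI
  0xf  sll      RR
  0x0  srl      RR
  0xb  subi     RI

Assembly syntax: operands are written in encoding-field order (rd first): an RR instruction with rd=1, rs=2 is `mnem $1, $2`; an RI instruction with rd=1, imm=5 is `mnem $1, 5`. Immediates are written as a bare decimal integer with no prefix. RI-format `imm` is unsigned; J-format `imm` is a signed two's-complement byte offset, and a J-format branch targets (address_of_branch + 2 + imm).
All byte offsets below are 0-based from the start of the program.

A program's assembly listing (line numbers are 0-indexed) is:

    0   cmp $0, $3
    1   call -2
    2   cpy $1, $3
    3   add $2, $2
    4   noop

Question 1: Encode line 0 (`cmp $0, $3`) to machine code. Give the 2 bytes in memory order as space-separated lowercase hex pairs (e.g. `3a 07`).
0. cmp fields op=0x6:4|rd=0:2|rs=3:2|pad=0:8 → word 6300h → 63 00

63 00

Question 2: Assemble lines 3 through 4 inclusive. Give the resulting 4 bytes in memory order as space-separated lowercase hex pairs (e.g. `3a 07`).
line 3 (add): pack op=0xe:4|rd=2:2|rs=2:2|pad=0:8 = 0xea00; big→ ea 00
line 4 (noop): pack op=0x9:4|pad=0:12 = 0x9000; big→ 90 00

ea 00 90 00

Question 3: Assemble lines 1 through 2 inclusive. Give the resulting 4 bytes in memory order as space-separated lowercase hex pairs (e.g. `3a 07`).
1f fe 87 00

1. call fields op=0x1:4|imm=-2:12 → word 1ffeh → 1f fe
2. cpy fields op=0x8:4|rd=1:2|rs=3:2|pad=0:8 → word 8700h → 87 00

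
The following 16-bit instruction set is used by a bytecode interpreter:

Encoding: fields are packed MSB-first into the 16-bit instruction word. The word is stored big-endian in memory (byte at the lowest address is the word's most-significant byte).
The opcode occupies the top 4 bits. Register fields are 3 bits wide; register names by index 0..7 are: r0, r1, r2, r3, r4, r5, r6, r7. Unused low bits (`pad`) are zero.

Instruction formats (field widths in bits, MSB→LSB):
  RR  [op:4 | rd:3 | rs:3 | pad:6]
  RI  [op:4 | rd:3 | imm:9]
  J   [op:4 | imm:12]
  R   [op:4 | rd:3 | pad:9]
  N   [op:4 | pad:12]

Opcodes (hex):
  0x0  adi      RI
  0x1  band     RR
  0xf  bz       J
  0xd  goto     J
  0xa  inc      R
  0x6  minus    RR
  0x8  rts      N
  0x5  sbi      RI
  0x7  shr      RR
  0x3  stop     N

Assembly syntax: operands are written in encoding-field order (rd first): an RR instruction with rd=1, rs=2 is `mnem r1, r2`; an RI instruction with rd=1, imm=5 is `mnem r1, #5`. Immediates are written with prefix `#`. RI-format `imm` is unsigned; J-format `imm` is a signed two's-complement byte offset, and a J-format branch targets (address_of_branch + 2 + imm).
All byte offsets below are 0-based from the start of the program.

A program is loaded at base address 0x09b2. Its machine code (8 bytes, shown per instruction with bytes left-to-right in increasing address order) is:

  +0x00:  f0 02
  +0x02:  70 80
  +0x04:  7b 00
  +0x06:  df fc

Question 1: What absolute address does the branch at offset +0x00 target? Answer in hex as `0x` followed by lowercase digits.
@+00  big-endian(f0 02) = 0xf002
  opcode bits[15:12]=0xf: bz/J
  imm@[11:0]=0x2 ⇒ #2
  target = base 0x09b2 + off 0x00 + 2 + imm 2 = 0x09b6

0x09b6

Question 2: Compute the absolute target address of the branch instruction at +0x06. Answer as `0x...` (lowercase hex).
0x09b6

+0x06: df fc ⇒ word 0xdffc (big)
  top 4b → 0xd → goto [J]
  imm@[11:0]=0xffc (s12→-4) ⇒ #-4
  target = base 0x09b2 + off 0x06 + 2 + imm -4 = 0x09b6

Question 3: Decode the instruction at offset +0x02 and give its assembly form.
shr r0, r2

[02] 70 80 → 0x7080
  top 4b → 0x7 → shr [RR]
  rd: (w>>9)&0x7=0x0 → r0
  rs: (w>>6)&0x7=0x2 → r2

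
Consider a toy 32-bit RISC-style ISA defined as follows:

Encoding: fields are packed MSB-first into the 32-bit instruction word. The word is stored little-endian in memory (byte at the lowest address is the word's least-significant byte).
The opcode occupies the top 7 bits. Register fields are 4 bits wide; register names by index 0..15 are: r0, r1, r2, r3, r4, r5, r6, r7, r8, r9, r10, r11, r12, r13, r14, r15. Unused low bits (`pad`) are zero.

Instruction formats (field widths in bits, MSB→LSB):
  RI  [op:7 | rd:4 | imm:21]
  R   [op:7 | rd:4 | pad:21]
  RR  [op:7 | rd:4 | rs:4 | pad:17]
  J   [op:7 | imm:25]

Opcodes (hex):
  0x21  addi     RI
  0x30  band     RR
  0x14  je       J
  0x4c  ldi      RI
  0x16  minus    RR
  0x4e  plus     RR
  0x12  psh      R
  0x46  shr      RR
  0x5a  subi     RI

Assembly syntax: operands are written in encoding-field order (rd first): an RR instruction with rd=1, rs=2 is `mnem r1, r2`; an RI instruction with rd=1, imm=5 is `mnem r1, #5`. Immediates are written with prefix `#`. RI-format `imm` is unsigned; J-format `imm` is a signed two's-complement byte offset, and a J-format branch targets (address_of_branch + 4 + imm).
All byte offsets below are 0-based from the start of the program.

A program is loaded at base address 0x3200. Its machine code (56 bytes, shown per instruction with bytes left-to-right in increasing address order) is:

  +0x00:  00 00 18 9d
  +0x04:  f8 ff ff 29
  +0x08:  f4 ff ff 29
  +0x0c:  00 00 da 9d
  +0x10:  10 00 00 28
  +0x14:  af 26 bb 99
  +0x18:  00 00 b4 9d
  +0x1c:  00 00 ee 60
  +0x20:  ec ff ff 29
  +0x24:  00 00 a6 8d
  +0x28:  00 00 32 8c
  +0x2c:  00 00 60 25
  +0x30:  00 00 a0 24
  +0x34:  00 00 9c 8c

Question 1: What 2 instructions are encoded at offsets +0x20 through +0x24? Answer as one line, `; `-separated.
off 0x20: read ec ff ff 29 as little → 0x29ffffec
  top 7b → 0x14 → je [J]
  [24:0] imm=33554412 (s25→-20) = #-20
off 0x24: read 00 00 a6 8d as little → 0x8da60000
  top 7b → 0x46 → shr [RR]
  [24:21] rd=13 = r13
  [20:17] rs=3 = r3

je #-20; shr r13, r3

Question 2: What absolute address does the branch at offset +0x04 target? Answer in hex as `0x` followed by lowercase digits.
0x3200

+0x04: f8 ff ff 29 ⇒ word 0x29fffff8 (little)
  opcode bits[31:25]=0x14: je/J
  imm@[24:0]=0x1fffff8 (s25→-8) ⇒ #-8
  target = base 0x3200 + off 0x04 + 4 + imm -8 = 0x3200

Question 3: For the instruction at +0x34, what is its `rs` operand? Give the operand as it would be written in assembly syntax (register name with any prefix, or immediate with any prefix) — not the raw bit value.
r14

+0x34: 00 00 9c 8c ⇒ word 0x8c9c0000 (little)
  top 7b → 0x46 → shr [RR]
  rd: (w>>21)&0xf=0x4 → r4
  rs: (w>>17)&0xf=0xe → r14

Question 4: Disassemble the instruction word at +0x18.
plus r13, r10

+0x18: 00 00 b4 9d ⇒ word 0x9db40000 (little)
  top 7b → 0x4e → plus [RR]
  rd@[24:21]=0xd ⇒ r13
  rs@[20:17]=0xa ⇒ r10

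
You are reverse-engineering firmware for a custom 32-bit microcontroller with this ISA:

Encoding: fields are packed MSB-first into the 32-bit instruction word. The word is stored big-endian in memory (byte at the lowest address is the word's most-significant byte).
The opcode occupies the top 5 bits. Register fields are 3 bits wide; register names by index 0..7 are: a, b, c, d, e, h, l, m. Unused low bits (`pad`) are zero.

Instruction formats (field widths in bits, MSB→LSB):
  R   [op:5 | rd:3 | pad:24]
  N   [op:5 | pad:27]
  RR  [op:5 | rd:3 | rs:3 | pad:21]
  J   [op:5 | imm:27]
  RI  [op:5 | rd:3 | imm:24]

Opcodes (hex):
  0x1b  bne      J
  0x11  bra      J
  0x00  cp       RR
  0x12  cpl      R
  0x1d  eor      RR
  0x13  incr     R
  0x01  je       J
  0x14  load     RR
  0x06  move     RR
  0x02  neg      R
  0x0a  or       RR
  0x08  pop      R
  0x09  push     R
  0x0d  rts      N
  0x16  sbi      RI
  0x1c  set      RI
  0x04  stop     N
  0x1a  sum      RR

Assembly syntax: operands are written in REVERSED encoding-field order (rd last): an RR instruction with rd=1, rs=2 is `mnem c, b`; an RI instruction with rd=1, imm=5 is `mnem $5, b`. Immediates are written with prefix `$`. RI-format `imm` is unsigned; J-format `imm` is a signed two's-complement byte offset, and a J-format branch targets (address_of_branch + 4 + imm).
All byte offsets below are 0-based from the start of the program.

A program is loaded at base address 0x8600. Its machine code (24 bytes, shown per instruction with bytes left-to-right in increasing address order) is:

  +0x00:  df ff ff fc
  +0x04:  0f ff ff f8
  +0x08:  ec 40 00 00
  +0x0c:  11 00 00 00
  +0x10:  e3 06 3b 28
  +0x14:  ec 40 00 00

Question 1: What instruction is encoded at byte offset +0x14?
eor c, e

off 0x14: read ec 40 00 00 as big → 0xec400000
  top 5b → 0x1d → eor [RR]
  rd@[26:24]=0x4 ⇒ e
  rs@[23:21]=0x2 ⇒ c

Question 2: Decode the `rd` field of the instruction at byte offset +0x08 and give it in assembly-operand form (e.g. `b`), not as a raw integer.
e

[08] ec 40 00 00 → 0xec400000
  op=0xec400000>>27=0x1d ⇒ eor (RR)
  rd: (w>>24)&0x7=0x4 → e
  rs: (w>>21)&0x7=0x2 → c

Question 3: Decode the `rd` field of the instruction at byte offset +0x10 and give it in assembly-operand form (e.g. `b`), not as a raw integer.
d

+0x10: e3 06 3b 28 ⇒ word 0xe3063b28 (big)
  opcode bits[31:27]=0x1c: set/RI
  [26:24] rd=3 = d
  [23:0] imm=408360 = $408360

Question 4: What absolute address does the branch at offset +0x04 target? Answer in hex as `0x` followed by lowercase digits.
0x8600

+0x04: 0f ff ff f8 ⇒ word 0x0ffffff8 (big)
  top 5b → 0x1 → je [J]
  [26:0] imm=134217720 (s27→-8) = $-8
  target = base 0x8600 + off 0x04 + 4 + imm -8 = 0x8600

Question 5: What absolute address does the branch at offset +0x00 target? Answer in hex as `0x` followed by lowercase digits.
off 0x00: read df ff ff fc as big → 0xdffffffc
  op=0xdffffffc>>27=0x1b ⇒ bne (J)
  imm@[26:0]=0x7fffffc (s27→-4) ⇒ $-4
  target = base 0x8600 + off 0x00 + 4 + imm -4 = 0x8600

0x8600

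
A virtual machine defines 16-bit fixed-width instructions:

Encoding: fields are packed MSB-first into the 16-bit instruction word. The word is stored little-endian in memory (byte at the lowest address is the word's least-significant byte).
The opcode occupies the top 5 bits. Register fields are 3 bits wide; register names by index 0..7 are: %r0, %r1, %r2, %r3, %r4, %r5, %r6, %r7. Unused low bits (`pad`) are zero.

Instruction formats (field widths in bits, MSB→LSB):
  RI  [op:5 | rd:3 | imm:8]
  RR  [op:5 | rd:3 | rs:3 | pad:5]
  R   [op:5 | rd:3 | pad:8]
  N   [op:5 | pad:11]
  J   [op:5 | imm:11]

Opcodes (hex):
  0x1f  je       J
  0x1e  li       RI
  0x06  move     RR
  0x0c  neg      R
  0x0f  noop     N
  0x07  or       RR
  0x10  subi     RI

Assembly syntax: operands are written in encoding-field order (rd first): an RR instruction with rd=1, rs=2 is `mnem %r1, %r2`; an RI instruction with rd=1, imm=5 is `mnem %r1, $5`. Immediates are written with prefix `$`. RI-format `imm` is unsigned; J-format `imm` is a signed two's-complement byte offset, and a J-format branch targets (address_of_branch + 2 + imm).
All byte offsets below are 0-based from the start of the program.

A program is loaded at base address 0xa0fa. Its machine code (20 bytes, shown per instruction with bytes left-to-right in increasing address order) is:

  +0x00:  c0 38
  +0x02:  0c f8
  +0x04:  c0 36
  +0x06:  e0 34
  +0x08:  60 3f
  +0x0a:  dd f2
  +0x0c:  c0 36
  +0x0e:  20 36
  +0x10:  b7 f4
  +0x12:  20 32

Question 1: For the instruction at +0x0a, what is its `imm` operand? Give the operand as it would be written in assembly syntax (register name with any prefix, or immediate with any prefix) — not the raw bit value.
$221

@+0a  little-endian(dd f2) = 0xf2dd
  op=0xf2dd>>11=0x1e ⇒ li (RI)
  rd@[10:8]=0x2 ⇒ %r2
  imm@[7:0]=0xdd ⇒ $221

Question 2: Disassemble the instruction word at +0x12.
move %r2, %r1

@+12  little-endian(20 32) = 0x3220
  opcode bits[15:11]=0x6: move/RR
  rd@[10:8]=0x2 ⇒ %r2
  rs@[7:5]=0x1 ⇒ %r1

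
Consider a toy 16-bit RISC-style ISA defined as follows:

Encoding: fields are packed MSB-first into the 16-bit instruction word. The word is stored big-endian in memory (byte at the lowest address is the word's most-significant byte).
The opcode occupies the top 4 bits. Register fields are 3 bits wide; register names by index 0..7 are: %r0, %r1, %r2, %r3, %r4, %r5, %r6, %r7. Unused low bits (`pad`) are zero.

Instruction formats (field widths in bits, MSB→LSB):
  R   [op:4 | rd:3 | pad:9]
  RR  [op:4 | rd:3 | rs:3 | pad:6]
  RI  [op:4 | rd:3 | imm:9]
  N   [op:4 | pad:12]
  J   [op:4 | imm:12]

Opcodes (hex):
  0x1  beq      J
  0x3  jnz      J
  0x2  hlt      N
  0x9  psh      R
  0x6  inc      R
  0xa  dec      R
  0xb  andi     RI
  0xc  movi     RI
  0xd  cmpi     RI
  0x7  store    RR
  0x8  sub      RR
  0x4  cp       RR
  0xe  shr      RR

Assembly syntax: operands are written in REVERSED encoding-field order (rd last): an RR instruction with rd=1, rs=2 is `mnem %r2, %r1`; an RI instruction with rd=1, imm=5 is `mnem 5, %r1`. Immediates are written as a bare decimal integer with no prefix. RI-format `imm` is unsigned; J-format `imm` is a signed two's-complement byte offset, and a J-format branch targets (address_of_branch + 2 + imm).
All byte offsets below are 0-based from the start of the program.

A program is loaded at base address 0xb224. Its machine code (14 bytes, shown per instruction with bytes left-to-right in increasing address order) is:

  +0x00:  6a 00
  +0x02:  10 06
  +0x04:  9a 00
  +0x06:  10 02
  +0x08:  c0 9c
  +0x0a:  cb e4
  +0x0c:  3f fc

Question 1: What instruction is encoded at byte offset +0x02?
beq 6

+0x02: 10 06 ⇒ word 0x1006 (big)
  top 4b → 0x1 → beq [J]
  imm@[11:0]=0x6 ⇒ 6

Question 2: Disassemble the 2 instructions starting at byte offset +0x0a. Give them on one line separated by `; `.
movi 484, %r5; jnz -4

+0x0a: cb e4 ⇒ word 0xcbe4 (big)
  opcode bits[15:12]=0xc: movi/RI
  rd@[11:9]=0x5 ⇒ %r5
  imm@[8:0]=0x1e4 ⇒ 484
+0x0c: 3f fc ⇒ word 0x3ffc (big)
  opcode bits[15:12]=0x3: jnz/J
  imm@[11:0]=0xffc (s12→-4) ⇒ -4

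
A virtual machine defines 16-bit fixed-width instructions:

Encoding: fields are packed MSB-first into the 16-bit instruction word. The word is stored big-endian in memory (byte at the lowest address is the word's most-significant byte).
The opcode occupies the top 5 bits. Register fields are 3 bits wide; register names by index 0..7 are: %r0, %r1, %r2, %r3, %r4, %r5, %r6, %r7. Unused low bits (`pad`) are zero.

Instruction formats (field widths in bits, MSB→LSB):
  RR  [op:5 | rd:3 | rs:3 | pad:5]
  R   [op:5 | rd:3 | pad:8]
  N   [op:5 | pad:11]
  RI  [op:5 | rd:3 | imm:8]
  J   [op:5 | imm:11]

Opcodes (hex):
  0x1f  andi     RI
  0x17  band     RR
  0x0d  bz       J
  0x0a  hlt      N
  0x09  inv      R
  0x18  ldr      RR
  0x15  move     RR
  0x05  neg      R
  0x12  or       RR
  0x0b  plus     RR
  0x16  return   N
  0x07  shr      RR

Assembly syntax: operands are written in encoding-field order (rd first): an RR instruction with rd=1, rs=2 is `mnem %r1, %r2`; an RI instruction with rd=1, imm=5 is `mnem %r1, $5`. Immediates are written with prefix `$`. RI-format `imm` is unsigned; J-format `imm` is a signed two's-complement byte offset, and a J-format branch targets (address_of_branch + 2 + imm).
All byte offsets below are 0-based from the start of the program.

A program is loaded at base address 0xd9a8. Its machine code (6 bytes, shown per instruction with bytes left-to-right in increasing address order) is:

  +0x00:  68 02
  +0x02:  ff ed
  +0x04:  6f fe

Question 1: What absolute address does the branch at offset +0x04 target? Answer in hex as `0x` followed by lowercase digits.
0xd9ac

@+04  big-endian(6f fe) = 0x6ffe
  opcode bits[15:11]=0xd: bz/J
  imm: (w>>0)&0x7ff=0x7fe (s11→-2) → $-2
  target = base 0xd9a8 + off 0x04 + 2 + imm -2 = 0xd9ac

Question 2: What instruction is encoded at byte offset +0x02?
andi %r7, $237

@+02  big-endian(ff ed) = 0xffed
  opcode bits[15:11]=0x1f: andi/RI
  rd: (w>>8)&0x7=0x7 → %r7
  imm: (w>>0)&0xff=0xed → $237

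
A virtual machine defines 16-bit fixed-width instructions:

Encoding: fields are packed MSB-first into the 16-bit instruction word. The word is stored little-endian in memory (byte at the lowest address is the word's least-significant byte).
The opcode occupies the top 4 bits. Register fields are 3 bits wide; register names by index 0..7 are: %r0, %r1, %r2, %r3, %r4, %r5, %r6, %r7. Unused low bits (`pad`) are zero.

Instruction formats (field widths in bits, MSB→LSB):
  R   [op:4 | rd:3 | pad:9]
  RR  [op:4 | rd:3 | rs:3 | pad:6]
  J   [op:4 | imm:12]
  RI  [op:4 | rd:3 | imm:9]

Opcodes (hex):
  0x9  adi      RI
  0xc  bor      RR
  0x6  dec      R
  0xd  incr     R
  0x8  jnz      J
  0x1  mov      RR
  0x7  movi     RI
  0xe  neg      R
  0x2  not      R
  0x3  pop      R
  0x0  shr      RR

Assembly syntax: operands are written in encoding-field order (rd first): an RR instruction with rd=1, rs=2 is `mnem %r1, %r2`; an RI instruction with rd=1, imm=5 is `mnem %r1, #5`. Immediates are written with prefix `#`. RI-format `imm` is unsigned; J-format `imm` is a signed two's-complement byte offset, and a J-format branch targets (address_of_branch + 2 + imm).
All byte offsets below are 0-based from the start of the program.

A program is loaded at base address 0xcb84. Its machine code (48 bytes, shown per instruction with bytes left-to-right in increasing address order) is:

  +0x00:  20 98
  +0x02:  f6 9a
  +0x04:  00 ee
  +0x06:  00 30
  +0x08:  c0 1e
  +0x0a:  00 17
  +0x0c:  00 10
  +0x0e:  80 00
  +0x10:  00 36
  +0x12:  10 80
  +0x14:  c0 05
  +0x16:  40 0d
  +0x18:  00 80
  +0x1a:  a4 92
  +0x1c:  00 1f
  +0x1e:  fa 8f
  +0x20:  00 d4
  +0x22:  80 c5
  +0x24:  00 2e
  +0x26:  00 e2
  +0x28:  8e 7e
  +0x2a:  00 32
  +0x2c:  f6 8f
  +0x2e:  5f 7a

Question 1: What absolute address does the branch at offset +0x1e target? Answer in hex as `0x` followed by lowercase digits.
off 0x1e: read fa 8f as little → 0x8ffa
  op=0x8ffa>>12=0x8 ⇒ jnz (J)
  [11:0] imm=4090 (s12→-6) = #-6
  target = base 0xcb84 + off 0x1e + 2 + imm -6 = 0xcb9e

0xcb9e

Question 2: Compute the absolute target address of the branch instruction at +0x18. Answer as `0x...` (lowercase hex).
0xcb9e

[18] 00 80 → 0x8000
  opcode bits[15:12]=0x8: jnz/J
  imm@[11:0]=0x0 ⇒ #0
  target = base 0xcb84 + off 0x18 + 2 + imm 0 = 0xcb9e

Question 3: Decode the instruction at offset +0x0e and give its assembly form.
shr %r0, %r2

off 0x0e: read 80 00 as little → 0x0080
  top 4b → 0x0 → shr [RR]
  [11:9] rd=0 = %r0
  [8:6] rs=2 = %r2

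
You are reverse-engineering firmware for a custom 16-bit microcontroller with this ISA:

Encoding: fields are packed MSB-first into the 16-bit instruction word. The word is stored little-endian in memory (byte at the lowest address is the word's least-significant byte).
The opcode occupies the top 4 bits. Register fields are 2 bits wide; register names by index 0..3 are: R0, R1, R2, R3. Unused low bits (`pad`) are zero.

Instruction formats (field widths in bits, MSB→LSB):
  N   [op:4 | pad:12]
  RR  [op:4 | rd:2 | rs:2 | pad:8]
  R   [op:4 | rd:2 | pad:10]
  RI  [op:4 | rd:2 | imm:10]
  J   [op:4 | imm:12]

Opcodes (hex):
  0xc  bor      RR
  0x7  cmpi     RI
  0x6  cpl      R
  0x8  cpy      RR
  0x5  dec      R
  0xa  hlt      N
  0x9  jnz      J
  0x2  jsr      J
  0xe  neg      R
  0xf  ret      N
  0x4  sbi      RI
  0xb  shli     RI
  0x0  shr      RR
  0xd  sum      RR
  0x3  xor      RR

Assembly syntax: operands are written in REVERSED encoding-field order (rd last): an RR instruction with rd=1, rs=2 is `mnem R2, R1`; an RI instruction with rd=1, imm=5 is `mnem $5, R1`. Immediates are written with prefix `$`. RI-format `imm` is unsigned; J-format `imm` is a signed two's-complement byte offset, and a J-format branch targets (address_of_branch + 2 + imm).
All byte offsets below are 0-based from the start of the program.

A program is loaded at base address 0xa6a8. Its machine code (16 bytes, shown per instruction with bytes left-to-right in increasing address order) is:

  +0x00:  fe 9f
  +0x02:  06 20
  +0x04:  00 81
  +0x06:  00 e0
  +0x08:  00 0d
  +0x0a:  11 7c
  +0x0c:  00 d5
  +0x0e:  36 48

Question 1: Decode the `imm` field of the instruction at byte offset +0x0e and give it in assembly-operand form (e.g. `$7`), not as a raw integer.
+0x0e: 36 48 ⇒ word 0x4836 (little)
  op=0x4836>>12=0x4 ⇒ sbi (RI)
  rd@[11:10]=0x2 ⇒ R2
  imm@[9:0]=0x36 ⇒ $54

$54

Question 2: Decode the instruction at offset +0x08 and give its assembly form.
shr R1, R3

+0x08: 00 0d ⇒ word 0x0d00 (little)
  opcode bits[15:12]=0x0: shr/RR
  [11:10] rd=3 = R3
  [9:8] rs=1 = R1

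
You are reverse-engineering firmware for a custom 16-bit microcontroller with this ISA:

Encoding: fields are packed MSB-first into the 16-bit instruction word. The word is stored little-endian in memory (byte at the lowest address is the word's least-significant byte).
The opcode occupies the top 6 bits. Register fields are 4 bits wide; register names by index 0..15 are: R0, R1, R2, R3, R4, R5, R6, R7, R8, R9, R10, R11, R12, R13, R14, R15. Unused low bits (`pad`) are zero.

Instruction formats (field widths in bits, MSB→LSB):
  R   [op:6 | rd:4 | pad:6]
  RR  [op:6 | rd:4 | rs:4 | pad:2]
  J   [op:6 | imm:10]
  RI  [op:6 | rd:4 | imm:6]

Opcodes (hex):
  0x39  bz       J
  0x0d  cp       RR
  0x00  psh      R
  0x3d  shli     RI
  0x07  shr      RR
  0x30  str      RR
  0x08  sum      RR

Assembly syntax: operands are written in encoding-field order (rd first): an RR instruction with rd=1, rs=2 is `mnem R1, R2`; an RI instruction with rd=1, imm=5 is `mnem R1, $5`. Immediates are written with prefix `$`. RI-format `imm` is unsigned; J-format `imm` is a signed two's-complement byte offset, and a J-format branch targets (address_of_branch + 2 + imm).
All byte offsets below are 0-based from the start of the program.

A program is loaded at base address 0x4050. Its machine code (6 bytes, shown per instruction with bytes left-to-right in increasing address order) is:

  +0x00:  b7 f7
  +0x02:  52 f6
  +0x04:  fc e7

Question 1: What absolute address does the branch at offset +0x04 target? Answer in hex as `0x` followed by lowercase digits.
0x4052

+0x04: fc e7 ⇒ word 0xe7fc (little)
  top 6b → 0x39 → bz [J]
  [9:0] imm=1020 (s10→-4) = $-4
  target = base 0x4050 + off 0x04 + 2 + imm -4 = 0x4052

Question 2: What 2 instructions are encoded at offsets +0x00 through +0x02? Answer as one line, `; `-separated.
shli R14, $55; shli R9, $18

off 0x00: read b7 f7 as little → 0xf7b7
  opcode bits[15:10]=0x3d: shli/RI
  rd@[9:6]=0xe ⇒ R14
  imm@[5:0]=0x37 ⇒ $55
off 0x02: read 52 f6 as little → 0xf652
  opcode bits[15:10]=0x3d: shli/RI
  rd@[9:6]=0x9 ⇒ R9
  imm@[5:0]=0x12 ⇒ $18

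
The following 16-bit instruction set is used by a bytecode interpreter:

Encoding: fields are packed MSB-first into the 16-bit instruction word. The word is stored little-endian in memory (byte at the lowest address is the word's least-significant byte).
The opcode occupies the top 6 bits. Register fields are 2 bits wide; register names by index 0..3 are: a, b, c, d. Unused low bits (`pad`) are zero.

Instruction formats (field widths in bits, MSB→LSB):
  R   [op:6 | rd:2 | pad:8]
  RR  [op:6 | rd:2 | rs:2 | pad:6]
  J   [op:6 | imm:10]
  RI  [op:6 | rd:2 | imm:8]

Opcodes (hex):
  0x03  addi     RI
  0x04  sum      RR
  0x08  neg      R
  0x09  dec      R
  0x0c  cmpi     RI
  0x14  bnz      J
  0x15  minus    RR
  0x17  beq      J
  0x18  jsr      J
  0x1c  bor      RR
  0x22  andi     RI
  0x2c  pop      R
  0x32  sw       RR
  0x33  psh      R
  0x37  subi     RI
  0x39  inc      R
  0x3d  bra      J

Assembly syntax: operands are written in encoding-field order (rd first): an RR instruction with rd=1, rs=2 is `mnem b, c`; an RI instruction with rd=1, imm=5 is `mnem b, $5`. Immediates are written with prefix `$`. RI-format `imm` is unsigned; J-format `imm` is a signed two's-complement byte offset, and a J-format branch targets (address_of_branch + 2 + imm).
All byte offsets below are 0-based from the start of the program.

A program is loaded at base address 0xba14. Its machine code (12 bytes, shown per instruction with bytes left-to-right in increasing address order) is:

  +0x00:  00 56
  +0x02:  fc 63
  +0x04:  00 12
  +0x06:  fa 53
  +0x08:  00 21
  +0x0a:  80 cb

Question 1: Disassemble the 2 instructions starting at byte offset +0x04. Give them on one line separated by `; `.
sum c, a; bnz $-6

off 0x04: read 00 12 as little → 0x1200
  top 6b → 0x4 → sum [RR]
  rd@[9:8]=0x2 ⇒ c
  rs@[7:6]=0x0 ⇒ a
off 0x06: read fa 53 as little → 0x53fa
  top 6b → 0x14 → bnz [J]
  imm@[9:0]=0x3fa (s10→-6) ⇒ $-6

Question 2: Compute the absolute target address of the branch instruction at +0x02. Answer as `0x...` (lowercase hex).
0xba14

[02] fc 63 → 0x63fc
  op=0x63fc>>10=0x18 ⇒ jsr (J)
  imm@[9:0]=0x3fc (s10→-4) ⇒ $-4
  target = base 0xba14 + off 0x02 + 2 + imm -4 = 0xba14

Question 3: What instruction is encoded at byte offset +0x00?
minus c, a

+0x00: 00 56 ⇒ word 0x5600 (little)
  op=0x5600>>10=0x15 ⇒ minus (RR)
  rd@[9:8]=0x2 ⇒ c
  rs@[7:6]=0x0 ⇒ a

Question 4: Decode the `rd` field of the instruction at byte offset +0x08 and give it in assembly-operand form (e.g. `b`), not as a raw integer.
b

@+08  little-endian(00 21) = 0x2100
  top 6b → 0x8 → neg [R]
  [9:8] rd=1 = b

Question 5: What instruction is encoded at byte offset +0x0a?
[0a] 80 cb → 0xcb80
  opcode bits[15:10]=0x32: sw/RR
  [9:8] rd=3 = d
  [7:6] rs=2 = c

sw d, c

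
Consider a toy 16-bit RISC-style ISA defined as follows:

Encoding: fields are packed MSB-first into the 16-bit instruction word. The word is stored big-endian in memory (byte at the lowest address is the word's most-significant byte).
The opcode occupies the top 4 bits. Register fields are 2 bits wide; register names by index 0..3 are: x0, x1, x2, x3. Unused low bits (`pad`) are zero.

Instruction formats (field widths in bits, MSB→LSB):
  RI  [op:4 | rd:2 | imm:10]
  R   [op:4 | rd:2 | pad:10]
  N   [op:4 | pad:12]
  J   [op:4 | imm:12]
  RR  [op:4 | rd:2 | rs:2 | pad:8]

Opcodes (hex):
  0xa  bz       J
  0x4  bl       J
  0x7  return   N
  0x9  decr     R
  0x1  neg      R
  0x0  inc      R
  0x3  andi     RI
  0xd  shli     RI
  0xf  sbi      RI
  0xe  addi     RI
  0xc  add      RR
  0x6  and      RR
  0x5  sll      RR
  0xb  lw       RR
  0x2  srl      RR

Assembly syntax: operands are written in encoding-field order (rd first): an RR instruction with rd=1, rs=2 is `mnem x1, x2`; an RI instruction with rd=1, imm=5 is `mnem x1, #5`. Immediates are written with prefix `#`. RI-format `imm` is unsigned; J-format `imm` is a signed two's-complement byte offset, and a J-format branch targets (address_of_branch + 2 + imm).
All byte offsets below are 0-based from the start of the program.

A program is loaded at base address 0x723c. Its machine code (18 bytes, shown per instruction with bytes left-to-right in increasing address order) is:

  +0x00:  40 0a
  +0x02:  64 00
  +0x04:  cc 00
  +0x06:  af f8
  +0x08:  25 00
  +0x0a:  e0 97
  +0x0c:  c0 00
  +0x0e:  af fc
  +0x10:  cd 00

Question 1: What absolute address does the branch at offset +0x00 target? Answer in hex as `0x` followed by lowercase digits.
0x7248

off 0x00: read 40 0a as big → 0x400a
  op=0x400a>>12=0x4 ⇒ bl (J)
  imm: (w>>0)&0xfff=0xa → #10
  target = base 0x723c + off 0x00 + 2 + imm 10 = 0x7248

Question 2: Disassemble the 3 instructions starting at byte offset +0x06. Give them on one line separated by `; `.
off 0x06: read af f8 as big → 0xaff8
  top 4b → 0xa → bz [J]
  imm: (w>>0)&0xfff=0xff8 (s12→-8) → #-8
off 0x08: read 25 00 as big → 0x2500
  top 4b → 0x2 → srl [RR]
  rd: (w>>10)&0x3=0x1 → x1
  rs: (w>>8)&0x3=0x1 → x1
off 0x0a: read e0 97 as big → 0xe097
  top 4b → 0xe → addi [RI]
  rd: (w>>10)&0x3=0x0 → x0
  imm: (w>>0)&0x3ff=0x97 → #151

bz #-8; srl x1, x1; addi x0, #151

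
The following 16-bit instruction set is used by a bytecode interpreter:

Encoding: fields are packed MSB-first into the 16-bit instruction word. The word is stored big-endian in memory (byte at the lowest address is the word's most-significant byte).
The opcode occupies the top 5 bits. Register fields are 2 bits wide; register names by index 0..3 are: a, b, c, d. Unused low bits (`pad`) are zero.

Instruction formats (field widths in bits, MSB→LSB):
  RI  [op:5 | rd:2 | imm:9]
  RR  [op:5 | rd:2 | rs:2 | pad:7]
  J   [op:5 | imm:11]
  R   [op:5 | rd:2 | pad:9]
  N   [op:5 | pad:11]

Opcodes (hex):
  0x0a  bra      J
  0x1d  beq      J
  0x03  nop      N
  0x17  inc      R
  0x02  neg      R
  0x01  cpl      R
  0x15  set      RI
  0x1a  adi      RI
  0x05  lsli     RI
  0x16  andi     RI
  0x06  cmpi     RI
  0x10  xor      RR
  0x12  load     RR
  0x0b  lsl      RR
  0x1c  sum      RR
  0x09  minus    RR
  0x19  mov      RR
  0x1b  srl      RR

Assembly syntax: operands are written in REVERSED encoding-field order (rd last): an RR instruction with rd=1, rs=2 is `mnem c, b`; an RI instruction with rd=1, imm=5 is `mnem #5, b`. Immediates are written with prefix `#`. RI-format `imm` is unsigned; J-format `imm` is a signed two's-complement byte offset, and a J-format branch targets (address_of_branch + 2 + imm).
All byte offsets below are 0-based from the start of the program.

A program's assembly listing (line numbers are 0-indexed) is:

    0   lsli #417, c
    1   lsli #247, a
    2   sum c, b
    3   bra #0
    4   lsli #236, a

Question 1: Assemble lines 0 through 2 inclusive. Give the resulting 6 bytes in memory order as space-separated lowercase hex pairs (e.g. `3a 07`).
2d a1 28 f7 e3 00

0. lsli fields op=0x5:5|rd=2:2|imm=417:9 → word 2da1h → 2d a1
1. lsli fields op=0x5:5|rd=0:2|imm=247:9 → word 28f7h → 28 f7
2. sum fields op=0x1c:5|rd=1:2|rs=2:2|pad=0:7 → word e300h → e3 00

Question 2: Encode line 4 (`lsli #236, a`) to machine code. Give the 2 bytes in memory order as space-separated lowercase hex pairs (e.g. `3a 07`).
line 4 (lsli): pack op=0x5:5|rd=0:2|imm=236:9 = 0x28ec; big→ 28 ec

28 ec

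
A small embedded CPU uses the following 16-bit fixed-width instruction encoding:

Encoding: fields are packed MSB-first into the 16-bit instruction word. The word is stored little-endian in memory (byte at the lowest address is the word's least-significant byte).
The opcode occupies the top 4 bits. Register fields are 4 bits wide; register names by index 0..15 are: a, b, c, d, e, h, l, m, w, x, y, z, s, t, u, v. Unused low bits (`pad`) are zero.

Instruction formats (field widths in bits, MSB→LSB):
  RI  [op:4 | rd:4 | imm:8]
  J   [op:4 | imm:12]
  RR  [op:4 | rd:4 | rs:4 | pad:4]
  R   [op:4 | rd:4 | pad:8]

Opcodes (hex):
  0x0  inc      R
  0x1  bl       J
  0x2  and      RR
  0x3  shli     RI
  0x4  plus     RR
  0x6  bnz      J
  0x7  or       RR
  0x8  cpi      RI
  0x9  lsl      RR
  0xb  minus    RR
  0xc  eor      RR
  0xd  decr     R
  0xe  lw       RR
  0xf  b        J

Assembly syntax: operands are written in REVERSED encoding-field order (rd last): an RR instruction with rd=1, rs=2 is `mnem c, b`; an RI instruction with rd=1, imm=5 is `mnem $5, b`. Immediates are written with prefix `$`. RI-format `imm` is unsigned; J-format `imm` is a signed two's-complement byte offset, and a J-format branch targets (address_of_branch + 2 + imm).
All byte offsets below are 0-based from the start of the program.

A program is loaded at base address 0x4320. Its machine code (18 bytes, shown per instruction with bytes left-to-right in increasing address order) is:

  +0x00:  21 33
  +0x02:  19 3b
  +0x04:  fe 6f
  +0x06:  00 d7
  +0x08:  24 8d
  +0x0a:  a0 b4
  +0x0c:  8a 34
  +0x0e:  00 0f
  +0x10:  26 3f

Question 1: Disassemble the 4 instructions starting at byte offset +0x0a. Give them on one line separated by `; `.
[0a] a0 b4 → 0xb4a0
  top 4b → 0xb → minus [RR]
  rd: (w>>8)&0xf=0x4 → e
  rs: (w>>4)&0xf=0xa → y
[0c] 8a 34 → 0x348a
  top 4b → 0x3 → shli [RI]
  rd: (w>>8)&0xf=0x4 → e
  imm: (w>>0)&0xff=0x8a → $138
[0e] 00 0f → 0x0f00
  top 4b → 0x0 → inc [R]
  rd: (w>>8)&0xf=0xf → v
[10] 26 3f → 0x3f26
  top 4b → 0x3 → shli [RI]
  rd: (w>>8)&0xf=0xf → v
  imm: (w>>0)&0xff=0x26 → $38

minus y, e; shli $138, e; inc v; shli $38, v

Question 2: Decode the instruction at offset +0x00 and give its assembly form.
off 0x00: read 21 33 as little → 0x3321
  opcode bits[15:12]=0x3: shli/RI
  rd@[11:8]=0x3 ⇒ d
  imm@[7:0]=0x21 ⇒ $33

shli $33, d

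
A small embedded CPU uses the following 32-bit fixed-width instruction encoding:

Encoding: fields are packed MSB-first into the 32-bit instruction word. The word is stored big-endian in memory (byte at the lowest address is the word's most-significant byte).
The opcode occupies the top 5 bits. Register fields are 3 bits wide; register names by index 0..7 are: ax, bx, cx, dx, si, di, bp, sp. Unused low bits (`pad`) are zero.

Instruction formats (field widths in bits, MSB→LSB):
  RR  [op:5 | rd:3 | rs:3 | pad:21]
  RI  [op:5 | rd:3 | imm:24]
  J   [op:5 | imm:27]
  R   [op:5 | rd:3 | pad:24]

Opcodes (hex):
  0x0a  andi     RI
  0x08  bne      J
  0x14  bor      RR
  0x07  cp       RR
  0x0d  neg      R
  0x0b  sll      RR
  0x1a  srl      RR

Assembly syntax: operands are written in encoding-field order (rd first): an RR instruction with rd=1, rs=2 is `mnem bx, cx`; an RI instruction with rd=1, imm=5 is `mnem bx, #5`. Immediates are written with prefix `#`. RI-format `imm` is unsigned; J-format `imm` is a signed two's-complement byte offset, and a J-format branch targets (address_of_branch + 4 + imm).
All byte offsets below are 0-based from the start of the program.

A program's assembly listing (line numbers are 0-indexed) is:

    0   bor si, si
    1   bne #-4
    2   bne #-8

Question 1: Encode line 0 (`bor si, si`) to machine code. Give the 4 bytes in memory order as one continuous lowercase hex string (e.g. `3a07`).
a4800000

line 0 (bor): pack op=0x14:5|rd=4:3|rs=4:3|pad=0:21 = 0xa4800000; big→ a4 80 00 00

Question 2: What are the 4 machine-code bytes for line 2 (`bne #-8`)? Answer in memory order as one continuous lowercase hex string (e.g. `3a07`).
47fffff8

2. bne fields op=0x8:5|imm=-8:27 → word 47fffff8h → 47 ff ff f8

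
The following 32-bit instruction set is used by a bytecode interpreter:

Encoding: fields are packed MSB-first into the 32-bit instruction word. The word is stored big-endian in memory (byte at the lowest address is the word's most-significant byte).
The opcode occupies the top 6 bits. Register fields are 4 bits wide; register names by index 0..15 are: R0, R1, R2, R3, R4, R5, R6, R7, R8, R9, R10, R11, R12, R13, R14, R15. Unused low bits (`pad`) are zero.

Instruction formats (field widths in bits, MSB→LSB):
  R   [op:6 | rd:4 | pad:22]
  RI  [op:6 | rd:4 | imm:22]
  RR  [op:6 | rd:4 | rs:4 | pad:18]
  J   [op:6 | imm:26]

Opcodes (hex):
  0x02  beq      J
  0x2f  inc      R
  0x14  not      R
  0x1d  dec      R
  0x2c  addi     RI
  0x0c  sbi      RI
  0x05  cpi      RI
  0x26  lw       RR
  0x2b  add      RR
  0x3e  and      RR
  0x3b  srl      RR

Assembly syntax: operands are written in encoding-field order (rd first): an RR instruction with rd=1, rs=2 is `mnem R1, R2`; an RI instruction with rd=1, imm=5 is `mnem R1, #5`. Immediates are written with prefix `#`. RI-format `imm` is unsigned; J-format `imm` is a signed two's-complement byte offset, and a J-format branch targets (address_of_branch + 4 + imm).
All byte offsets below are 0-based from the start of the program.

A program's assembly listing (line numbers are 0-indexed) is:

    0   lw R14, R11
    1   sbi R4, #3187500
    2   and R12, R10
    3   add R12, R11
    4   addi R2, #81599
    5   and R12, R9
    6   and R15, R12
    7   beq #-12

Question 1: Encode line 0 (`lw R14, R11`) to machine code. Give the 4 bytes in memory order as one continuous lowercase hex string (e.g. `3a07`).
line 0 (lw): pack op=0x26:6|rd=14:4|rs=11:4|pad=0:18 = 0x9bac0000; big→ 9b ac 00 00

9bac0000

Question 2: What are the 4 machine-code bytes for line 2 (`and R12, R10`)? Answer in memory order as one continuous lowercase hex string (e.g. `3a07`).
fb280000

line 2 (and): pack op=0x3e:6|rd=12:4|rs=10:4|pad=0:18 = 0xfb280000; big→ fb 28 00 00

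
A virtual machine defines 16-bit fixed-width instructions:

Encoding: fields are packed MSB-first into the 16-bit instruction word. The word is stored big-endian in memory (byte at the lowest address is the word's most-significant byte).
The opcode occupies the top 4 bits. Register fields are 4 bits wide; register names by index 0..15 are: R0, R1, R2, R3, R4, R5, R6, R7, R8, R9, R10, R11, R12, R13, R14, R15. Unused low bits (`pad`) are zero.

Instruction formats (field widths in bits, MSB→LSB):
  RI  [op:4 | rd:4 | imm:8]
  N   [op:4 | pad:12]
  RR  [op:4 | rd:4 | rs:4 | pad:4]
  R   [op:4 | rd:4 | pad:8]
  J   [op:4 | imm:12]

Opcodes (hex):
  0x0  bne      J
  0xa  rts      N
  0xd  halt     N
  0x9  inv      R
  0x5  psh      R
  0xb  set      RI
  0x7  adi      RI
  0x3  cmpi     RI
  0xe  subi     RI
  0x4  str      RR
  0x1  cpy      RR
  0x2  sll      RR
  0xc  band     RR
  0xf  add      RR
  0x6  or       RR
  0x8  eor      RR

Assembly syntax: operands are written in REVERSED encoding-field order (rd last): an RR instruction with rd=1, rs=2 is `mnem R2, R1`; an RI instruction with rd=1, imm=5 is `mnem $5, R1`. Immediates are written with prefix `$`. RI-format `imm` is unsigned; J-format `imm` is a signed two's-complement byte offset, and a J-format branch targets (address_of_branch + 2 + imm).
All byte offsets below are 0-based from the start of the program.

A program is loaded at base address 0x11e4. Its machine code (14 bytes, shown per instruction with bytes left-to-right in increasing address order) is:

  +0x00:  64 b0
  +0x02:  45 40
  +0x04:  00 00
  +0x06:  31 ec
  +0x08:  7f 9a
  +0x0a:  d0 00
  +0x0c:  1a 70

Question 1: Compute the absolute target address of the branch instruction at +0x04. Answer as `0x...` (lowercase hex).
0x11ea

[04] 00 00 → 0x0000
  opcode bits[15:12]=0x0: bne/J
  imm: (w>>0)&0xfff=0x0 → $0
  target = base 0x11e4 + off 0x04 + 2 + imm 0 = 0x11ea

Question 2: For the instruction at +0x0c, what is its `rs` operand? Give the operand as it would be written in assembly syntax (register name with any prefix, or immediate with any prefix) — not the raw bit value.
R7

[0c] 1a 70 → 0x1a70
  opcode bits[15:12]=0x1: cpy/RR
  [11:8] rd=10 = R10
  [7:4] rs=7 = R7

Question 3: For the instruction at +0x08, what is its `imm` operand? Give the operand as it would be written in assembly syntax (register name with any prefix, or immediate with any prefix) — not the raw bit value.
+0x08: 7f 9a ⇒ word 0x7f9a (big)
  top 4b → 0x7 → adi [RI]
  rd@[11:8]=0xf ⇒ R15
  imm@[7:0]=0x9a ⇒ $154

$154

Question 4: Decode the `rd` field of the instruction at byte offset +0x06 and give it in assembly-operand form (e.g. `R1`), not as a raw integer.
R1

+0x06: 31 ec ⇒ word 0x31ec (big)
  opcode bits[15:12]=0x3: cmpi/RI
  [11:8] rd=1 = R1
  [7:0] imm=236 = $236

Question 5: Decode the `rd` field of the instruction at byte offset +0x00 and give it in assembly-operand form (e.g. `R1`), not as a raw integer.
@+00  big-endian(64 b0) = 0x64b0
  top 4b → 0x6 → or [RR]
  rd@[11:8]=0x4 ⇒ R4
  rs@[7:4]=0xb ⇒ R11

R4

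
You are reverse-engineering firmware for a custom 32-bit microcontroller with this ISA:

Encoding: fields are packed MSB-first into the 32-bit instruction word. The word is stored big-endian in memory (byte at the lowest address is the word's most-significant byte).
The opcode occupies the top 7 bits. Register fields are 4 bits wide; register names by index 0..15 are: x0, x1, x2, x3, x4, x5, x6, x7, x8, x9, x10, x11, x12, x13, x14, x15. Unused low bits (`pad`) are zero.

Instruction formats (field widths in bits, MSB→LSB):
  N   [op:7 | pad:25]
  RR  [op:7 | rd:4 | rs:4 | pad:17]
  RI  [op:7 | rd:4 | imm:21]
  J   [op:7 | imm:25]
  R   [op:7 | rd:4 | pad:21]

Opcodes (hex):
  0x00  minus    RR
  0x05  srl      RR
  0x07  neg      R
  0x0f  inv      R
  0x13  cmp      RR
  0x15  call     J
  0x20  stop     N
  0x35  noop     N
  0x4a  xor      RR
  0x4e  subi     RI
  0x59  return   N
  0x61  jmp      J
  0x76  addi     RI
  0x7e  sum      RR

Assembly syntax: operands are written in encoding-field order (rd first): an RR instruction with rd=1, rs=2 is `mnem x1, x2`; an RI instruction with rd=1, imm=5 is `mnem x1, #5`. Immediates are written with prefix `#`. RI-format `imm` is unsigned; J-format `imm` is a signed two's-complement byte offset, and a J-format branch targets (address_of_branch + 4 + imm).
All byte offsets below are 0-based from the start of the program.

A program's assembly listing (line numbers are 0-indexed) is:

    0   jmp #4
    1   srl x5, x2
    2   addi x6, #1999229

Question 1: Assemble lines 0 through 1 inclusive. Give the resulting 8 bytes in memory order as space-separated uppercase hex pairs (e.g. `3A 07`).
C2 00 00 04 0A A4 00 00

0. jmp fields op=0x61:7|imm=4:25 → word c2000004h → c2 00 00 04
1. srl fields op=0x5:7|rd=5:4|rs=2:4|pad=0:17 → word 0aa40000h → 0a a4 00 00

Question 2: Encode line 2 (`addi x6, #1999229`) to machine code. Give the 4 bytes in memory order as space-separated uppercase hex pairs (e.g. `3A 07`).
line 2 (addi): pack op=0x76:7|rd=6:4|imm=1999229:21 = 0xecde817d; big→ ec de 81 7d

EC DE 81 7D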